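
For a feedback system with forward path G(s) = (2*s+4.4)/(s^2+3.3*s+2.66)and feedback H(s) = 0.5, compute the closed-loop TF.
Closed-loop T = G/(1+GH).
Numerator: G_num * H_den = 2*s + 4.4.
Denominator: G_den * H_den + G_num * H_num = (s^2 + 3.3*s + 2.66) + (s + 2.2) = s^2 + 4.3*s + 4.86.
T(s) = (2*s + 4.4)/(s^2 + 4.3*s + 4.86)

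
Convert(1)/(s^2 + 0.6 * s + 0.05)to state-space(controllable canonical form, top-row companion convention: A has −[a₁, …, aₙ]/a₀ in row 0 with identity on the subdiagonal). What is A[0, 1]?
Reachable canonical form for den = s^2 + 0.6*s + 0.05: top row of A = -[a₁,a₂,...,aₙ]/a₀, ones on the subdiagonal, zeros elsewhere.
A = [[-0.6, -0.05], [1, 0]].
A[0,1] = -0.05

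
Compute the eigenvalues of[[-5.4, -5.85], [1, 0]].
Eigenvalues solve det(λI - A) = 0.
Characteristic polynomial: λ^2 + 5.4*λ + 5.85 = 0.
Factor: (λ + 3.9)(λ + 1.5) = 0.
Roots: -1.5, -3.9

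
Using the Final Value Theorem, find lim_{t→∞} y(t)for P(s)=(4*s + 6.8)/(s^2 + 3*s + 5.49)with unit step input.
FVT: lim_{t→∞} y(t) = lim_{s→0} s*Y(s) where Y(s) = P(s)/s.
= lim_{s→0} P(s) = P(0) = num(0)/den(0) = 6.8/5.49 = 1.239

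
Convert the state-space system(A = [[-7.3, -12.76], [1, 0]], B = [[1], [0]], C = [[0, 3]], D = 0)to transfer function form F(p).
F(p) = C(pI - A)⁻¹B + D.
Characteristic polynomial det(pI - A) = p^2 + 7.3*p + 12.76.
Numerator from C·adj(pI-A)·B + D·det(pI-A) = 3.
F(p) = (3)/(p^2 + 7.3*p + 12.76)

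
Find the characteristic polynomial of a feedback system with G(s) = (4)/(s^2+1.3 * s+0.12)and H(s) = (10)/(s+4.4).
Characteristic poly = G_den * H_den + G_num * H_num = (s^3 + 5.7*s^2 + 5.84*s + 0.528) + (40) = s^3 + 5.7*s^2 + 5.84*s + 40.528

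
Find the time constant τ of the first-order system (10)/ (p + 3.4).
First-order system: τ = -1/pole. Pole = -3.4. τ = -1/(-3.4) = 0.2941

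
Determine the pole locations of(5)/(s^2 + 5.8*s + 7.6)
Set denominator = 0: s^2 + 5.8*s + 7.6 = (s + 3.8)(s + 2) = 0 → Poles: -2, -3.8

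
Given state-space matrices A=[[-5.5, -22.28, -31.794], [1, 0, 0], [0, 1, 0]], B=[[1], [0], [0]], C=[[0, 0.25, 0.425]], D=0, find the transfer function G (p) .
G(p) = C(pI - A)⁻¹B + D.
Characteristic polynomial det(pI - A) = p^3 + 5.5*p^2 + 22.28*p + 31.794.
Numerator from C·adj(pI-A)·B + D·det(pI-A) = 0.25*p + 0.425.
G(p) = (0.25*p + 0.425)/(p^3 + 5.5*p^2 + 22.28*p + 31.794)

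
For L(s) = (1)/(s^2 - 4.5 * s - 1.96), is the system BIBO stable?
Denominator: s^2 - 4.5*s - 1.96 = (s - 4.9)(s + 0.4). Poles: -0.4, 4.9. All Re(p)<0: No (unstable)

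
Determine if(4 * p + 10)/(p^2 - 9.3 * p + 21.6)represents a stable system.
Denominator: p^2 - 9.3*p + 21.6 = (p - 4.8)(p - 4.5). Poles: 4.5, 4.8. All Re(p)<0: No (unstable)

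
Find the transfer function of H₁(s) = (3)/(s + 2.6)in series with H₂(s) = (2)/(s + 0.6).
Series: H = H₁ · H₂ = (n₁·n₂)/(d₁·d₂).
Num: n₁·n₂ = 6. Den: d₁·d₂ = s^2 + 3.2*s + 1.56.
H(s) = (6)/(s^2 + 3.2*s + 1.56)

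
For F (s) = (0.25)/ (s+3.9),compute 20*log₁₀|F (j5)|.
Substitute s = j*5: F(j5) = 0.0242477 - 0.0310868j.
|F(j5)| = sqrt(Re² + Im²) = 0.03943.
20*log₁₀(0.03943) = -28.08 dB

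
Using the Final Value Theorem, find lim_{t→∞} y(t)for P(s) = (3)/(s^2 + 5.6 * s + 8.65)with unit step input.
FVT: lim_{t→∞} y(t) = lim_{s→0} s*Y(s) where Y(s) = P(s)/s.
= lim_{s→0} P(s) = P(0) = num(0)/den(0) = 3/8.65 = 0.3468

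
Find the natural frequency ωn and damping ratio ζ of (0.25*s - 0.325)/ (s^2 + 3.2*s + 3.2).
Underdamped: complex pole -1.6 + 0.8j. ωn = |pole| = 1.789, ζ = -Re(pole)/ωn = 0.8944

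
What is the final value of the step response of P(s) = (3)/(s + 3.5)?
FVT: lim_{t→∞} y(t) = lim_{s→0} s*Y(s) where Y(s) = P(s)/s.
= lim_{s→0} P(s) = P(0) = num(0)/den(0) = 3/3.5 = 0.8571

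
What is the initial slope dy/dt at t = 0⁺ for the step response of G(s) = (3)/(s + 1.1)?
IVT: y'(0⁺) = lim_{s→∞} s²·Y(s) = lim_{s→∞} s·G(s).
deg(num) = 0, deg(den) = 1, relative degree = 1, so s·G(s) → (leading num)/(leading den) = 3/1 = 3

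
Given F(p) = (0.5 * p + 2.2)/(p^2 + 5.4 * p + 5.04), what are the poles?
Set denominator = 0: p^2 + 5.4*p + 5.04 = (p + 1.2)(p + 4.2) = 0 → Poles: -1.2, -4.2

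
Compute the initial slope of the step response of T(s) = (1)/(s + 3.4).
IVT: y'(0⁺) = lim_{s→∞} s²·Y(s) = lim_{s→∞} s·T(s).
deg(num) = 0, deg(den) = 1, relative degree = 1, so s·T(s) → (leading num)/(leading den) = 1/1 = 1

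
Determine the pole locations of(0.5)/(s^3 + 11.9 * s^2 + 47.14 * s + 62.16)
Set denominator = 0: s^3 + 11.9*s^2 + 47.14*s + 62.16 = (s + 4.2)(s + 3.7)(s + 4) = 0 → Poles: -3.7, -4, -4.2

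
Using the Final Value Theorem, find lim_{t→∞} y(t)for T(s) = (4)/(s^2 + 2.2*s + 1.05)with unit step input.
FVT: lim_{t→∞} y(t) = lim_{s→0} s*Y(s) where Y(s) = T(s)/s.
= lim_{s→0} T(s) = T(0) = num(0)/den(0) = 4/1.05 = 3.81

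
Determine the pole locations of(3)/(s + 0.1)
Set denominator = 0: s + 0.1 = 0 → Poles: -0.1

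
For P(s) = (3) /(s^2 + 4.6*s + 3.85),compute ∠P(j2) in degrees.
Substitute s = j*2: P(j2) = -0.00531522 - 0.326j.
∠P(j2) = atan2(Im, Re) = atan2(-0.326, -0.00531522) = -90.93°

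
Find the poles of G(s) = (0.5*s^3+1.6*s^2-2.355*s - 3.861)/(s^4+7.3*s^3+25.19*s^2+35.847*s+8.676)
Set denominator = 0: s^4 + 7.3*s^3 + 25.19*s^2 + 35.847*s + 8.676 = (s + 0.3)(s + 2.4)(s^2 + 4.6*s + 12.05) = 0 → Poles: -0.3, -2.3 + 2.6j, -2.3 - 2.6j, -2.4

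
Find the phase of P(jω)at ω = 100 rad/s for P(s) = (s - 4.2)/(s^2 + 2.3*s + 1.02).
Substitute s = j*100: P(j100) = 0.000649746 - 0.00998607j.
∠P(j100) = atan2(Im, Re) = atan2(-0.00998607, 0.000649746) = -86.28°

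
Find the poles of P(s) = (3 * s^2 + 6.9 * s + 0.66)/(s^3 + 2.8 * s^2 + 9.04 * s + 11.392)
Set denominator = 0: s^3 + 2.8*s^2 + 9.04*s + 11.392 = (s + 1.6)(s^2 + 1.2*s + 7.12) = 0 → Poles: -0.6 + 2.6j, -0.6 - 2.6j, -1.6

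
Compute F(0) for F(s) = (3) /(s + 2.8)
DC gain = F(0) = num(0)/den(0) = 3/2.8 = 1.071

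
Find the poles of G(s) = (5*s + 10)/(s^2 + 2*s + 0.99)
Set denominator = 0: s^2 + 2*s + 0.99 = (s + 1.1)(s + 0.9) = 0 → Poles: -0.9, -1.1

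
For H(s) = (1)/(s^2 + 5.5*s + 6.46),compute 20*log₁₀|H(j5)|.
Substitute s = j*5: H(j5) = -0.0168548 - 0.0250004j.
|H(j5)| = sqrt(Re² + Im²) = 0.03015.
20*log₁₀(0.03015) = -30.41 dB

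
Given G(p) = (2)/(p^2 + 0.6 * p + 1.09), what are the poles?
Set denominator = 0: p^2 + 0.6*p + 1.09 = 0 → Poles: -0.3 + 1j, -0.3 - 1j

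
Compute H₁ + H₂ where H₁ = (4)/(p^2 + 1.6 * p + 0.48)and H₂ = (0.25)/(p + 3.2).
Parallel: H = H₁ + H₂ = (n₁·d₂ + n₂·d₁)/(d₁·d₂).
n₁·d₂ = 4*p + 12.8. n₂·d₁ = 0.25*p^2 + 0.4*p + 0.12. Sum = 0.25*p^2 + 4.4*p + 12.92. d₁·d₂ = p^3 + 4.8*p^2 + 5.6*p + 1.536.
H(p) = (0.25*p^2 + 4.4*p + 12.92)/(p^3 + 4.8*p^2 + 5.6*p + 1.536)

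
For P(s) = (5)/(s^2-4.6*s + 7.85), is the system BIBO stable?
Denominator: s^2 - 4.6*s + 7.85. Poles: 2.3 + 1.6j, 2.3 - 1.6j. All Re(p)<0: No (unstable)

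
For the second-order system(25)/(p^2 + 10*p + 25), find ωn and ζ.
Standard form: ωn²/(p²+2ζωn·p+ωn²).
const=25=ωn² → ωn=5, p coeff=10=2ζωn → ζ=1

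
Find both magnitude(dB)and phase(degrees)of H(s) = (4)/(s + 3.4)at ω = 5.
Substitute s = j*5: H(j5) = 0.371991 - 0.547046j.
|H| = 20*log₁₀(sqrt(Re²+Im²)) = -3.59 dB.
∠H = atan2(Im, Re) = -55.78°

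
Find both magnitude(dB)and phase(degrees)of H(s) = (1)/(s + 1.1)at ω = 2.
Substitute s = j*2: H(j2) = 0.211132 - 0.383877j.
|H| = 20*log₁₀(sqrt(Re²+Im²)) = -7.17 dB.
∠H = atan2(Im, Re) = -61.19°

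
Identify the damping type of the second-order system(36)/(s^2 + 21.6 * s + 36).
Standard form: ωn²/(s²+2ζωn·s+ωn²) gives ωn=6, ζ=1.8.
Overdamped (ζ = 1.8 > 1)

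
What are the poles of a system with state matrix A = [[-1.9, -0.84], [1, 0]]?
Eigenvalues solve det(λI - A) = 0.
Characteristic polynomial: λ^2 + 1.9*λ + 0.84 = 0.
Factor: (λ + 0.7)(λ + 1.2) = 0.
Roots: -0.7, -1.2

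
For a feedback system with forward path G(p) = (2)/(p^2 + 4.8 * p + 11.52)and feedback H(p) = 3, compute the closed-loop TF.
Closed-loop T = G/(1+GH).
Numerator: G_num * H_den = 2.
Denominator: G_den * H_den + G_num * H_num = (p^2 + 4.8*p + 11.52) + (6) = p^2 + 4.8*p + 17.52.
T(p) = (2)/(p^2 + 4.8*p + 17.52)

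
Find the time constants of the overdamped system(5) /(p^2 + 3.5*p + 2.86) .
Overdamped: real poles at -1.3, -2.2. τ = -1/pole → τ₁ = 0.7692, τ₂ = 0.4545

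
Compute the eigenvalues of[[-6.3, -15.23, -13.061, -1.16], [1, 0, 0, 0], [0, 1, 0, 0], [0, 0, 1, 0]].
Eigenvalues solve det(λI - A) = 0.
Characteristic polynomial: λ^4 + 6.3*λ^3 + 15.23*λ^2 + 13.061*λ + 1.16 = 0.
Factor: (λ + 1.6)(λ + 0.1)(λ^2 + 4.6*λ + 7.25) = 0.
Roots: -0.1, -1.6, -2.3 + 1.4j, -2.3 - 1.4j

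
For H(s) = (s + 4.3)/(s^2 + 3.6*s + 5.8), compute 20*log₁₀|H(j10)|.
Substitute s = j*10: H(j10) = -0.00443084 - 0.10785j.
|H(j10)| = sqrt(Re² + Im²) = 0.1079.
20*log₁₀(0.1079) = -19.34 dB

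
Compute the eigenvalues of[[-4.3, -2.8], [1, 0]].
Eigenvalues solve det(λI - A) = 0.
Characteristic polynomial: λ^2 + 4.3*λ + 2.8 = 0.
Factor: (λ + 0.8)(λ + 3.5) = 0.
Roots: -0.8, -3.5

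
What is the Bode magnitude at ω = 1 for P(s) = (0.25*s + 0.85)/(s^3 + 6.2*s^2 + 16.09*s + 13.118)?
Substitute s = j*1: P(j1) = 0.0350289 - 0.0402697j.
|P(j1)| = sqrt(Re² + Im²) = 0.05337.
20*log₁₀(0.05337) = -25.45 dB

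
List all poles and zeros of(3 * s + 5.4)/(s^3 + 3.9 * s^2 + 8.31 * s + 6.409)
Set denominator = 0: s^3 + 3.9*s^2 + 8.31*s + 6.409 = (s + 1.3)(s^2 + 2.6*s + 4.93) = 0 → Poles: -1.3, -1.3 + 1.8j, -1.3 - 1.8j
Set numerator = 0: 3*s + 5.4 = 0 → Zeros: -1.8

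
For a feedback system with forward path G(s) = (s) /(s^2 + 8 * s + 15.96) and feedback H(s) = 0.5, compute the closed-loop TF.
Closed-loop T = G/(1+GH).
Numerator: G_num * H_den = s.
Denominator: G_den * H_den + G_num * H_num = (s^2 + 8*s + 15.96) + (0.5*s) = s^2 + 8.5*s + 15.96.
T(s) = (s)/(s^2 + 8.5*s + 15.96)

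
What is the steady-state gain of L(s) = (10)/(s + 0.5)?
DC gain = L(0) = num(0)/den(0) = 10/0.5 = 20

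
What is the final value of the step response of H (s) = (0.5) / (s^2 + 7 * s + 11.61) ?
FVT: lim_{t→∞} y(t) = lim_{s→0} s*Y(s) where Y(s) = H(s)/s.
= lim_{s→0} H(s) = H(0) = num(0)/den(0) = 0.5/11.61 = 0.04307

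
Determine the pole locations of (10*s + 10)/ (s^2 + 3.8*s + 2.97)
Set denominator = 0: s^2 + 3.8*s + 2.97 = (s + 1.1)(s + 2.7) = 0 → Poles: -1.1, -2.7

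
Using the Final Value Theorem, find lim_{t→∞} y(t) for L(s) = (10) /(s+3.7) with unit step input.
FVT: lim_{t→∞} y(t) = lim_{s→0} s*Y(s) where Y(s) = L(s)/s.
= lim_{s→0} L(s) = L(0) = num(0)/den(0) = 10/3.7 = 2.703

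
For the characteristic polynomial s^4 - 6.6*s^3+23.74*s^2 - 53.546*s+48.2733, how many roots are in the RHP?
s^4 - 6.6*s^3 + 23.74*s^2 - 53.546*s + 48.2733 = (s - 1.9)(s - 2.7)(s^2 - 2*s + 9.41). Poles: 1 + 2.9j, 1 - 2.9j, 1.9, 2.7. RHP poles (Re>0): 4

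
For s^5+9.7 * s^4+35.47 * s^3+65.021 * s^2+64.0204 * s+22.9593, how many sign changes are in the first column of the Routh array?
Routh array:
s^5: [1, 35.47, 64.0204]; s^4: [9.7, 65.021, 22.9593]; s^3: [28.7668, 61.6535]; s^2: [44.2318, 22.9593]; s^1: [46.7215]; s^0: [22.9593]
First column: [1, 9.7, 28.7668, 44.2318, 46.7215, 22.9593]. Sign changes = 0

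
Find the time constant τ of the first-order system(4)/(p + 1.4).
First-order system: τ = -1/pole. Pole = -1.4. τ = -1/(-1.4) = 0.7143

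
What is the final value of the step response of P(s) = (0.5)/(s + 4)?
FVT: lim_{t→∞} y(t) = lim_{s→0} s*Y(s) where Y(s) = P(s)/s.
= lim_{s→0} P(s) = P(0) = num(0)/den(0) = 0.5/4 = 0.125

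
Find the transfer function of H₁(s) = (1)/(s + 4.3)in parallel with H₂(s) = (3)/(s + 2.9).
Parallel: H = H₁ + H₂ = (n₁·d₂ + n₂·d₁)/(d₁·d₂).
n₁·d₂ = s + 2.9. n₂·d₁ = 3*s + 12.9. Sum = 4*s + 15.8. d₁·d₂ = s^2 + 7.2*s + 12.47.
H(s) = (4*s + 15.8)/(s^2 + 7.2*s + 12.47)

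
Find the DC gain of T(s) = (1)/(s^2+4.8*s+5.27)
DC gain = T(0) = num(0)/den(0) = 1/5.27 = 0.1898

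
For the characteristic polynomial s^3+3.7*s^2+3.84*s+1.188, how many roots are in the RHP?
s^3 + 3.7*s^2 + 3.84*s + 1.188 = (s + 2.2)(s + 0.9)(s + 0.6). Poles: -0.6, -0.9, -2.2. RHP poles (Re>0): 0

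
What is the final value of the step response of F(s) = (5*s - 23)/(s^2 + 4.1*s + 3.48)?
FVT: lim_{t→∞} y(t) = lim_{s→0} s*Y(s) where Y(s) = F(s)/s.
= lim_{s→0} F(s) = F(0) = num(0)/den(0) = -23/3.48 = -6.609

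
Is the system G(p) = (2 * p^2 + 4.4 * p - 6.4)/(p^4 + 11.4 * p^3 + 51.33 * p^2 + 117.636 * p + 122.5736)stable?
Denominator: p^4 + 11.4*p^3 + 51.33*p^2 + 117.636*p + 122.5736 = (p + 4.1)(p + 3.7)(p^2 + 3.6*p + 8.08). Poles: -1.8 + 2.2j, -1.8 - 2.2j, -3.7, -4.1. All Re(p)<0: Yes (stable)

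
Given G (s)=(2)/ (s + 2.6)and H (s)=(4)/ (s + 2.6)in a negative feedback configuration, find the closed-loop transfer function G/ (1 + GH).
Closed-loop T = G/(1+GH).
Numerator: G_num * H_den = 2*s + 5.2.
Denominator: G_den * H_den + G_num * H_num = (s^2 + 5.2*s + 6.76) + (8) = s^2 + 5.2*s + 14.76.
T(s) = (2*s + 5.2)/(s^2 + 5.2*s + 14.76)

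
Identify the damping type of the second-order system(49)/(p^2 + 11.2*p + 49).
Standard form: ωn²/(p²+2ζωn·p+ωn²) gives ωn=7, ζ=0.8.
Underdamped (ζ = 0.8 < 1)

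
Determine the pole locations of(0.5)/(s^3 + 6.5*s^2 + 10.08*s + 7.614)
Set denominator = 0: s^3 + 6.5*s^2 + 10.08*s + 7.614 = (s + 4.7)(s^2 + 1.8*s + 1.62) = 0 → Poles: -0.9 + 0.9j, -0.9 - 0.9j, -4.7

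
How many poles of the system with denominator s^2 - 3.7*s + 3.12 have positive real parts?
s^2 - 3.7*s + 3.12 = (s - 1.3)(s - 2.4). Poles: 1.3, 2.4. RHP poles (Re>0): 2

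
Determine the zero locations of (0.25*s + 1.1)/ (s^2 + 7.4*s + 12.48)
Set numerator = 0: 0.25*s + 1.1 = 0 → Zeros: -4.4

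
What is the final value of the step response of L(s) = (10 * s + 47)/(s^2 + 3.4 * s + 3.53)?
FVT: lim_{t→∞} y(t) = lim_{s→0} s*Y(s) where Y(s) = L(s)/s.
= lim_{s→0} L(s) = L(0) = num(0)/den(0) = 47/3.53 = 13.31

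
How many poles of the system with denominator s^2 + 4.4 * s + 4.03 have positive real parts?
s^2 + 4.4*s + 4.03 = (s + 1.3)(s + 3.1). Poles: -1.3, -3.1. RHP poles (Re>0): 0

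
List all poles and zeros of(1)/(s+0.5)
Set denominator = 0: s + 0.5 = 0 → Poles: -0.5
Numerator is a nonzero constant (1) → Zeros: none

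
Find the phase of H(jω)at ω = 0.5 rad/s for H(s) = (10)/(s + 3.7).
Substitute s = j*0.5: H(j0.5) = 2.65423 - 0.35868j.
∠H(j0.5) = atan2(Im, Re) = atan2(-0.35868, 2.65423) = -7.70°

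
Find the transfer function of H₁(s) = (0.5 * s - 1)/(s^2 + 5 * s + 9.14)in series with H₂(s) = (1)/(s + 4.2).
Series: H = H₁ · H₂ = (n₁·n₂)/(d₁·d₂).
Num: n₁·n₂ = 0.5*s - 1. Den: d₁·d₂ = s^3 + 9.2*s^2 + 30.14*s + 38.388.
H(s) = (0.5*s - 1)/(s^3 + 9.2*s^2 + 30.14*s + 38.388)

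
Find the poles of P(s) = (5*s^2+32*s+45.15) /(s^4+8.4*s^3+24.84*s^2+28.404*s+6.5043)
Set denominator = 0: s^4 + 8.4*s^3 + 24.84*s^2 + 28.404*s + 6.5043 = (s + 0.3)(s + 3.3)(s^2 + 4.8*s + 6.57) = 0 → Poles: -0.3, -2.4 + 0.9j, -2.4 - 0.9j, -3.3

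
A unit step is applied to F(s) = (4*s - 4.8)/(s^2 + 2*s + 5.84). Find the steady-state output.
FVT: lim_{t→∞} y(t) = lim_{s→0} s*Y(s) where Y(s) = F(s)/s.
= lim_{s→0} F(s) = F(0) = num(0)/den(0) = -4.8/5.84 = -0.8219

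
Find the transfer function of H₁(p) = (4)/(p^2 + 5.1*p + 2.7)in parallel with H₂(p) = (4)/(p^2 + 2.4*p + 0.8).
Parallel: H = H₁ + H₂ = (n₁·d₂ + n₂·d₁)/(d₁·d₂).
n₁·d₂ = 4*p^2 + 9.6*p + 3.2. n₂·d₁ = 4*p^2 + 20.4*p + 10.8. Sum = 8*p^2 + 30*p + 14. d₁·d₂ = p^4 + 7.5*p^3 + 15.74*p^2 + 10.56*p + 2.16.
H(p) = (8*p^2 + 30*p + 14)/(p^4 + 7.5*p^3 + 15.74*p^2 + 10.56*p + 2.16)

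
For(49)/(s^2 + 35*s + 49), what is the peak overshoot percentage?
Standard form: ωn²/(s²+2ζωn·s+ωn²) → ωn = 7, ζ = 2.5.
ζ ≥ 1, so the response is non-oscillatory: peak overshoot = 0%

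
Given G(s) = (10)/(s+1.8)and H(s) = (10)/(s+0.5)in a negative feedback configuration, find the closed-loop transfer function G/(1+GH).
Closed-loop T = G/(1+GH).
Numerator: G_num * H_den = 10*s + 5.
Denominator: G_den * H_den + G_num * H_num = (s^2 + 2.3*s + 0.9) + (100) = s^2 + 2.3*s + 100.9.
T(s) = (10*s + 5)/(s^2 + 2.3*s + 100.9)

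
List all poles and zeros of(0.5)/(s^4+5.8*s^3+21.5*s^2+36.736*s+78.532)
Set denominator = 0: s^4 + 5.8*s^3 + 21.5*s^2 + 36.736*s + 78.532 = (s^2 + 5.4*s + 13.54)(s^2 + 0.4*s + 5.8) = 0 → Poles: -0.2 + 2.4j, -0.2 - 2.4j, -2.7 + 2.5j, -2.7 - 2.5j
Numerator is a nonzero constant (0.5) → Zeros: none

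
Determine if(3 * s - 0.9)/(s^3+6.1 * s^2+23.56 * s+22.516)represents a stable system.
Denominator: s^3 + 6.1*s^2 + 23.56*s + 22.516 = (s + 1.3)(s^2 + 4.8*s + 17.32). Poles: -1.3, -2.4 + 3.4j, -2.4 - 3.4j. All Re(p)<0: Yes (stable)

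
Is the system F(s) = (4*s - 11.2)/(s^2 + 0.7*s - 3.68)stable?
Denominator: s^2 + 0.7*s - 3.68 = (s - 1.6)(s + 2.3). Poles: -2.3, 1.6. All Re(p)<0: No (unstable)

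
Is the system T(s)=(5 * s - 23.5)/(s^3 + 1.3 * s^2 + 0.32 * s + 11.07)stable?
Denominator: s^3 + 1.3*s^2 + 0.32*s + 11.07 = (s + 2.7)(s^2 - 1.4*s + 4.1). Poles: -2.7, 0.7 + 1.9j, 0.7 - 1.9j. All Re(p)<0: No (unstable)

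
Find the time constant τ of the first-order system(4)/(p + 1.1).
First-order system: τ = -1/pole. Pole = -1.1. τ = -1/(-1.1) = 0.9091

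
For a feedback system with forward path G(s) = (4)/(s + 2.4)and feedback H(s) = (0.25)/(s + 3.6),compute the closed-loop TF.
Closed-loop T = G/(1+GH).
Numerator: G_num * H_den = 4*s + 14.4.
Denominator: G_den * H_den + G_num * H_num = (s^2 + 6*s + 8.64) + (1) = s^2 + 6*s + 9.64.
T(s) = (4*s + 14.4)/(s^2 + 6*s + 9.64)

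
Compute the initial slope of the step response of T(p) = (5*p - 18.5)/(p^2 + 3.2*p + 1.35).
IVT: y'(0⁺) = lim_{p→∞} p²·Y(p) = lim_{p→∞} p·T(p).
deg(num) = 1, deg(den) = 2, relative degree = 1, so p·T(p) → (leading num)/(leading den) = 5/1 = 5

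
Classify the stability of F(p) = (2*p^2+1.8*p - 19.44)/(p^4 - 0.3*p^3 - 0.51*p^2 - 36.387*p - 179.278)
Denominator: p^4 - 0.3*p^3 - 0.51*p^2 - 36.387*p - 179.278 = (p - 4.4)(p + 2.9)(p^2 + 1.2*p + 14.05). Poles: -0.6 + 3.7j, -0.6 - 3.7j, -2.9, 4.4. Unstable (1 pole(s) in RHP)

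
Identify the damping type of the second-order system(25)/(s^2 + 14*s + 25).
Standard form: ωn²/(s²+2ζωn·s+ωn²) gives ωn=5, ζ=1.4.
Overdamped (ζ = 1.4 > 1)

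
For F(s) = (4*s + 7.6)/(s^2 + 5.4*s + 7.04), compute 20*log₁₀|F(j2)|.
Substitute s = j*2: F(j2) = 0.869897 - 0.458844j.
|F(j2)| = sqrt(Re² + Im²) = 0.9835.
20*log₁₀(0.9835) = -0.14 dB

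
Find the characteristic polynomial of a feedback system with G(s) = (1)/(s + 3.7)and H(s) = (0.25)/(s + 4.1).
Characteristic poly = G_den * H_den + G_num * H_num = (s^2 + 7.8*s + 15.17) + (0.25) = s^2 + 7.8*s + 15.42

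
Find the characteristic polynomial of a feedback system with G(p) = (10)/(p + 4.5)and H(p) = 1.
Characteristic poly = G_den * H_den + G_num * H_num = (p + 4.5) + (10) = p + 14.5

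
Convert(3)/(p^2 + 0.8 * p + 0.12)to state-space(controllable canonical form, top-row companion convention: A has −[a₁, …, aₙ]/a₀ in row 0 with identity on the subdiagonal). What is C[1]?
Reachable canonical form: C = numerator coefficients (right-aligned, zero-padded to length n).
num = 3, C = [[0, 3]].
C[1] = 3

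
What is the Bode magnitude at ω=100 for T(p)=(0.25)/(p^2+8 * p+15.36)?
Substitute p = j*100: T(j100) = -2.48787e-05 - 1.99336e-06j.
|T(j100)| = sqrt(Re² + Im²) = 2.496e-05.
20*log₁₀(2.496e-05) = -92.06 dB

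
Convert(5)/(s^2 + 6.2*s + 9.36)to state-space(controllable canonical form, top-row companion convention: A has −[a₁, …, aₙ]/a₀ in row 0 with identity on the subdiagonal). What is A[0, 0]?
Reachable canonical form for den = s^2 + 6.2*s + 9.36: top row of A = -[a₁,a₂,...,aₙ]/a₀, ones on the subdiagonal, zeros elsewhere.
A = [[-6.2, -9.36], [1, 0]].
A[0,0] = -6.2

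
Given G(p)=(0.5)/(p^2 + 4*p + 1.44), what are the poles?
Set denominator = 0: p^2 + 4*p + 1.44 = (p + 3.6)(p + 0.4) = 0 → Poles: -0.4, -3.6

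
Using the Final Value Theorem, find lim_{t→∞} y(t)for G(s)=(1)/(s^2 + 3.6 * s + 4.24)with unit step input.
FVT: lim_{t→∞} y(t) = lim_{s→0} s*Y(s) where Y(s) = G(s)/s.
= lim_{s→0} G(s) = G(0) = num(0)/den(0) = 1/4.24 = 0.2358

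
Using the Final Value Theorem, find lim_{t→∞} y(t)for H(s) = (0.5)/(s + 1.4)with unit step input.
FVT: lim_{t→∞} y(t) = lim_{s→0} s*Y(s) where Y(s) = H(s)/s.
= lim_{s→0} H(s) = H(0) = num(0)/den(0) = 0.5/1.4 = 0.3571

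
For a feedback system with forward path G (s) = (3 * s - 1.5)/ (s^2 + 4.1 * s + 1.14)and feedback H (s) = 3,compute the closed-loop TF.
Closed-loop T = G/(1+GH).
Numerator: G_num * H_den = 3*s - 1.5.
Denominator: G_den * H_den + G_num * H_num = (s^2 + 4.1*s + 1.14) + (9*s - 4.5) = s^2 + 13.1*s - 3.36.
T(s) = (3*s - 1.5)/(s^2 + 13.1*s - 3.36)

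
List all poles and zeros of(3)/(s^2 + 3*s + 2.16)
Set denominator = 0: s^2 + 3*s + 2.16 = (s + 1.8)(s + 1.2) = 0 → Poles: -1.2, -1.8
Numerator is a nonzero constant (3) → Zeros: none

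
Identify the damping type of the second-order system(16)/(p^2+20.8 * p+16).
Standard form: ωn²/(p²+2ζωn·p+ωn²) gives ωn=4, ζ=2.6.
Overdamped (ζ = 2.6 > 1)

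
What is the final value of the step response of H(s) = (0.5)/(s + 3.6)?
FVT: lim_{t→∞} y(t) = lim_{s→0} s*Y(s) where Y(s) = H(s)/s.
= lim_{s→0} H(s) = H(0) = num(0)/den(0) = 0.5/3.6 = 0.1389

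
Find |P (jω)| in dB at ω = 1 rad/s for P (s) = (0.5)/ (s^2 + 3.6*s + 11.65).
Substitute s = j*1: P(j1) = 0.042134 - 0.0142425j.
|P(j1)| = sqrt(Re² + Im²) = 0.04448.
20*log₁₀(0.04448) = -27.04 dB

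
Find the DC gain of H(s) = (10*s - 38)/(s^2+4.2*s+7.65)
DC gain = H(0) = num(0)/den(0) = -38/7.65 = -4.967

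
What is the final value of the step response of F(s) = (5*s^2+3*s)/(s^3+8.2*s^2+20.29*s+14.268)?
FVT: lim_{t→∞} y(t) = lim_{s→0} s*Y(s) where Y(s) = F(s)/s.
= lim_{s→0} F(s) = F(0) = num(0)/den(0) = 0/14.268 = 0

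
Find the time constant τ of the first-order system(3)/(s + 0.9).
First-order system: τ = -1/pole. Pole = -0.9. τ = -1/(-0.9) = 1.111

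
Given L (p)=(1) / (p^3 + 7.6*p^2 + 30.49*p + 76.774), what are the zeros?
Numerator is a nonzero constant (1) → Zeros: none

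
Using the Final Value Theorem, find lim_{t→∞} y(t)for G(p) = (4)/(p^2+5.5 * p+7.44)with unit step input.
FVT: lim_{t→∞} y(t) = lim_{p→0} p*Y(p) where Y(p) = G(p)/p.
= lim_{p→0} G(p) = G(0) = num(0)/den(0) = 4/7.44 = 0.5376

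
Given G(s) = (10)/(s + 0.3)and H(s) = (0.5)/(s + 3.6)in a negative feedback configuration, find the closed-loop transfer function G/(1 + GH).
Closed-loop T = G/(1+GH).
Numerator: G_num * H_den = 10*s + 36.
Denominator: G_den * H_den + G_num * H_num = (s^2 + 3.9*s + 1.08) + (5) = s^2 + 3.9*s + 6.08.
T(s) = (10*s + 36)/(s^2 + 3.9*s + 6.08)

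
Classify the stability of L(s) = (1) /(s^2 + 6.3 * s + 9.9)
Denominator: s^2 + 6.3*s + 9.9 = (s + 3)(s + 3.3). Poles: -3, -3.3. Stable (all poles in LHP)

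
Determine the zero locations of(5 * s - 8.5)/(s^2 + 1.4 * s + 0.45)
Set numerator = 0: 5*s - 8.5 = 0 → Zeros: 1.7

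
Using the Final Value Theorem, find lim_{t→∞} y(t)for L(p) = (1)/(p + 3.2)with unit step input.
FVT: lim_{t→∞} y(t) = lim_{p→0} p*Y(p) where Y(p) = L(p)/p.
= lim_{p→0} L(p) = L(0) = num(0)/den(0) = 1/3.2 = 0.3125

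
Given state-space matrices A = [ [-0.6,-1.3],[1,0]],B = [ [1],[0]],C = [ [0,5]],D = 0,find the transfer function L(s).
L(s) = C(sI - A)⁻¹B + D.
Characteristic polynomial det(sI - A) = s^2 + 0.6*s + 1.3.
Numerator from C·adj(sI-A)·B + D·det(sI-A) = 5.
L(s) = (5)/(s^2 + 0.6*s + 1.3)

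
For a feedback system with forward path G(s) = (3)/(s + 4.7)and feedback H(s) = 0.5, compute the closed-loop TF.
Closed-loop T = G/(1+GH).
Numerator: G_num * H_den = 3.
Denominator: G_den * H_den + G_num * H_num = (s + 4.7) + (1.5) = s + 6.2.
T(s) = (3)/(s + 6.2)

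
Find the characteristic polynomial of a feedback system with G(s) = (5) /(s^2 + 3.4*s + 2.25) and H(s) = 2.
Characteristic poly = G_den * H_den + G_num * H_num = (s^2 + 3.4*s + 2.25) + (10) = s^2 + 3.4*s + 12.25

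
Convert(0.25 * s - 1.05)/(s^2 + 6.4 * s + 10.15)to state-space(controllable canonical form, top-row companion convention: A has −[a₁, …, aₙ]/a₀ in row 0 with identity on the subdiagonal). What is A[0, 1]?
Reachable canonical form for den = s^2 + 6.4*s + 10.15: top row of A = -[a₁,a₂,...,aₙ]/a₀, ones on the subdiagonal, zeros elsewhere.
A = [[-6.4, -10.15], [1, 0]].
A[0,1] = -10.15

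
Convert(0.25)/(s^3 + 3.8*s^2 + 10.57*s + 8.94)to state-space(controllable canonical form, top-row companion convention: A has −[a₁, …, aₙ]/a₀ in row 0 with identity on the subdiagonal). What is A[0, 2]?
Reachable canonical form for den = s^3 + 3.8*s^2 + 10.57*s + 8.94: top row of A = -[a₁,a₂,...,aₙ]/a₀, ones on the subdiagonal, zeros elsewhere.
A = [[-3.8, -10.57, -8.94], [1, 0, 0], [0, 1, 0]].
A[0,2] = -8.94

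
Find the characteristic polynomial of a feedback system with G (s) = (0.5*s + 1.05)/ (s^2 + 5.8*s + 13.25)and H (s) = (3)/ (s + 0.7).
Characteristic poly = G_den * H_den + G_num * H_num = (s^3 + 6.5*s^2 + 17.31*s + 9.275) + (1.5*s + 3.15) = s^3 + 6.5*s^2 + 18.81*s + 12.425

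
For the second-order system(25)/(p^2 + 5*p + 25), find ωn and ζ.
Standard form: ωn²/(p²+2ζωn·p+ωn²).
const=25=ωn² → ωn=5, p coeff=5=2ζωn → ζ=0.5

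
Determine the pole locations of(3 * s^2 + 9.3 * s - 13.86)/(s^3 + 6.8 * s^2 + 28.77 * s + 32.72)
Set denominator = 0: s^3 + 6.8*s^2 + 28.77*s + 32.72 = (s + 1.6)(s^2 + 5.2*s + 20.45) = 0 → Poles: -1.6, -2.6 + 3.7j, -2.6 - 3.7j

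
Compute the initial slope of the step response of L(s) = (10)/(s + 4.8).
IVT: y'(0⁺) = lim_{s→∞} s²·Y(s) = lim_{s→∞} s·L(s).
deg(num) = 0, deg(den) = 1, relative degree = 1, so s·L(s) → (leading num)/(leading den) = 10/1 = 10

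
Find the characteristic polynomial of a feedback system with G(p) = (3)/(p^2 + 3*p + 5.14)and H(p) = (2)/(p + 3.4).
Characteristic poly = G_den * H_den + G_num * H_num = (p^3 + 6.4*p^2 + 15.34*p + 17.476) + (6) = p^3 + 6.4*p^2 + 15.34*p + 23.476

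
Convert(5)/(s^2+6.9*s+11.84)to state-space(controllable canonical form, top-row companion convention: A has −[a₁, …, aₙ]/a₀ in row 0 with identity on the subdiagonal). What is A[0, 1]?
Reachable canonical form for den = s^2 + 6.9*s + 11.84: top row of A = -[a₁,a₂,...,aₙ]/a₀, ones on the subdiagonal, zeros elsewhere.
A = [[-6.9, -11.84], [1, 0]].
A[0,1] = -11.84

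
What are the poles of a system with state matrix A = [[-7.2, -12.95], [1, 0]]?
Eigenvalues solve det(λI - A) = 0.
Characteristic polynomial: λ^2 + 7.2*λ + 12.95 = 0.
Factor: (λ + 3.7)(λ + 3.5) = 0.
Roots: -3.5, -3.7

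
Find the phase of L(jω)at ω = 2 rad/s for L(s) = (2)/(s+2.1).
Substitute s = j*2: L(j2) = 0.499405 - 0.475624j.
∠L(j2) = atan2(Im, Re) = atan2(-0.475624, 0.499405) = -43.60°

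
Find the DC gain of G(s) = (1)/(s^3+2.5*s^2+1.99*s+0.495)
DC gain = G(0) = num(0)/den(0) = 1/0.495 = 2.02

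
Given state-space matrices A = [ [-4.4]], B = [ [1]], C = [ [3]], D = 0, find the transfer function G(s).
G(s) = C(sI - A)⁻¹B + D.
Characteristic polynomial det(sI - A) = s + 4.4.
Numerator from C·adj(sI-A)·B + D·det(sI-A) = 3.
G(s) = (3)/(s + 4.4)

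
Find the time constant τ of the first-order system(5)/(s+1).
First-order system: τ = -1/pole. Pole = -1. τ = -1/(-1) = 1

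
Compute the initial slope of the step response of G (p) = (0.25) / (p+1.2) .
IVT: y'(0⁺) = lim_{p→∞} p²·Y(p) = lim_{p→∞} p·G(p).
deg(num) = 0, deg(den) = 1, relative degree = 1, so p·G(p) → (leading num)/(leading den) = 0.25/1 = 0.25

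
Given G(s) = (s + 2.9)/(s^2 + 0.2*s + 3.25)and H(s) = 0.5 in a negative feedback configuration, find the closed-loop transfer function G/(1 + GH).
Closed-loop T = G/(1+GH).
Numerator: G_num * H_den = s + 2.9.
Denominator: G_den * H_den + G_num * H_num = (s^2 + 0.2*s + 3.25) + (0.5*s + 1.45) = s^2 + 0.7*s + 4.7.
T(s) = (s + 2.9)/(s^2 + 0.7*s + 4.7)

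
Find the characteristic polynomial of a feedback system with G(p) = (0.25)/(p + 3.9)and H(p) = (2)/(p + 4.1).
Characteristic poly = G_den * H_den + G_num * H_num = (p^2 + 8*p + 15.99) + (0.5) = p^2 + 8*p + 16.49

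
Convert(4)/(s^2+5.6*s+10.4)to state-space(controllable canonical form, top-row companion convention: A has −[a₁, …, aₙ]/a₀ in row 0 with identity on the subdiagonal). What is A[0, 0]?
Reachable canonical form for den = s^2 + 5.6*s + 10.4: top row of A = -[a₁,a₂,...,aₙ]/a₀, ones on the subdiagonal, zeros elsewhere.
A = [[-5.6, -10.4], [1, 0]].
A[0,0] = -5.6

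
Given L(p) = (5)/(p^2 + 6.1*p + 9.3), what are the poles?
Set denominator = 0: p^2 + 6.1*p + 9.3 = (p + 3.1)(p + 3) = 0 → Poles: -3, -3.1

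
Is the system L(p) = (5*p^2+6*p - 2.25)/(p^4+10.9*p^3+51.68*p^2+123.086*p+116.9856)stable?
Denominator: p^4 + 10.9*p^3 + 51.68*p^2 + 123.086*p + 116.9856 = (p + 2.7)(p + 3.2)(p^2 + 5*p + 13.54). Poles: -2.5 + 2.7j, -2.5 - 2.7j, -2.7, -3.2. All Re(p)<0: Yes (stable)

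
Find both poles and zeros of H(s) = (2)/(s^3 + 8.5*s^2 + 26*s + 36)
Set denominator = 0: s^3 + 8.5*s^2 + 26*s + 36 = (s + 4.5)(s^2 + 4*s + 8) = 0 → Poles: -2 + 2j, -2 - 2j, -4.5
Numerator is a nonzero constant (2) → Zeros: none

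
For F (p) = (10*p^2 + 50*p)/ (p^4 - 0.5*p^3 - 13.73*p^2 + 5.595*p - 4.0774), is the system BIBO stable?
Denominator: p^4 - 0.5*p^3 - 13.73*p^2 + 5.595*p - 4.0774 = (p - 3.8)(p + 3.7)(p^2 - 0.4*p + 0.29). Poles: -3.7, 0.2 + 0.5j, 0.2 - 0.5j, 3.8. All Re(p)<0: No (unstable)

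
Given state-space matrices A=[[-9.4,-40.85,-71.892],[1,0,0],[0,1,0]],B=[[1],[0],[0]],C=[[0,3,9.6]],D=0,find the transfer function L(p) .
L(p) = C(pI - A)⁻¹B + D.
Characteristic polynomial det(pI - A) = p^3 + 9.4*p^2 + 40.85*p + 71.892.
Numerator from C·adj(pI-A)·B + D·det(pI-A) = 3*p + 9.6.
L(p) = (3*p + 9.6)/(p^3 + 9.4*p^2 + 40.85*p + 71.892)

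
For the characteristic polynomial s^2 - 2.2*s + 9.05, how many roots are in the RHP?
Poles: 1.1 + 2.8j, 1.1 - 2.8j. RHP poles (Re>0): 2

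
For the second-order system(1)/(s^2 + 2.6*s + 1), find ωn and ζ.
Standard form: ωn²/(s²+2ζωn·s+ωn²).
const=1=ωn² → ωn=1, s coeff=2.6=2ζωn → ζ=1.3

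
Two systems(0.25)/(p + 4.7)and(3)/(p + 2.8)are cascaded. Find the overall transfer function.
Series: H = H₁ · H₂ = (n₁·n₂)/(d₁·d₂).
Num: n₁·n₂ = 0.75. Den: d₁·d₂ = p^2 + 7.5*p + 13.16.
H(p) = (0.75)/(p^2 + 7.5*p + 13.16)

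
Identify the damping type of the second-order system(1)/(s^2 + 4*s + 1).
Standard form: ωn²/(s²+2ζωn·s+ωn²) gives ωn=1, ζ=2.
Overdamped (ζ = 2 > 1)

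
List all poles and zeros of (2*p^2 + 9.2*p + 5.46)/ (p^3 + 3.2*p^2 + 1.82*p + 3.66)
Set denominator = 0: p^3 + 3.2*p^2 + 1.82*p + 3.66 = (p + 3)(p^2 + 0.2*p + 1.22) = 0 → Poles: -0.1 + 1.1j, -0.1 - 1.1j, -3
Set numerator = 0: 2*p^2 + 9.2*p + 5.46 = 2*(p + 3.9)(p + 0.7) = 0 → Zeros: -0.7, -3.9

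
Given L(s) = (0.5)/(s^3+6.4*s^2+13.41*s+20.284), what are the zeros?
Numerator is a nonzero constant (0.5) → Zeros: none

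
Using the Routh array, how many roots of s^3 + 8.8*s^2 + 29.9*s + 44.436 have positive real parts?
Routh array:
s^3: [1, 29.9]; s^2: [8.8, 44.436]; s^1: [24.8505]; s^0: [44.436]
First column: [1, 8.8, 24.8505, 44.436]. Sign changes = RHP roots = 0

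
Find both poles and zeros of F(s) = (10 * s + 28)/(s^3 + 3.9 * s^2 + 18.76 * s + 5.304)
Set denominator = 0: s^3 + 3.9*s^2 + 18.76*s + 5.304 = (s + 0.3)(s^2 + 3.6*s + 17.68) = 0 → Poles: -0.3, -1.8 + 3.8j, -1.8 - 3.8j
Set numerator = 0: 10*s + 28 = 0 → Zeros: -2.8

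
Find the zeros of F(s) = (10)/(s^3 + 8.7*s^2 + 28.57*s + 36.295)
Numerator is a nonzero constant (10) → Zeros: none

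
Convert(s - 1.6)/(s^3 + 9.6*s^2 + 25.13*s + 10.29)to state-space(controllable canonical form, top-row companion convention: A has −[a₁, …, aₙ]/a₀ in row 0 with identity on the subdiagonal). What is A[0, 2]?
Reachable canonical form for den = s^3 + 9.6*s^2 + 25.13*s + 10.29: top row of A = -[a₁,a₂,...,aₙ]/a₀, ones on the subdiagonal, zeros elsewhere.
A = [[-9.6, -25.13, -10.29], [1, 0, 0], [0, 1, 0]].
A[0,2] = -10.29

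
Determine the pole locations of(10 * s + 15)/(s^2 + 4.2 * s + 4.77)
Set denominator = 0: s^2 + 4.2*s + 4.77 = 0 → Poles: -2.1 + 0.6j, -2.1 - 0.6j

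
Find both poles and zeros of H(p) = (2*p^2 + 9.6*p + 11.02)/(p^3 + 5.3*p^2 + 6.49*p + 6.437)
Set denominator = 0: p^3 + 5.3*p^2 + 6.49*p + 6.437 = (p + 4.1)(p^2 + 1.2*p + 1.57) = 0 → Poles: -0.6 + 1.1j, -0.6 - 1.1j, -4.1
Set numerator = 0: 2*p^2 + 9.6*p + 11.02 = 2*(p + 1.9)(p + 2.9) = 0 → Zeros: -1.9, -2.9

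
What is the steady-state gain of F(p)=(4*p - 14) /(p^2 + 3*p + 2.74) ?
DC gain = F(0) = num(0)/den(0) = -14/2.74 = -5.109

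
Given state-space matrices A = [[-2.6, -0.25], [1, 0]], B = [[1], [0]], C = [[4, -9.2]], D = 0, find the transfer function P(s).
P(s) = C(sI - A)⁻¹B + D.
Characteristic polynomial det(sI - A) = s^2 + 2.6*s + 0.25.
Numerator from C·adj(sI-A)·B + D·det(sI-A) = 4*s - 9.2.
P(s) = (4*s - 9.2)/(s^2 + 2.6*s + 0.25)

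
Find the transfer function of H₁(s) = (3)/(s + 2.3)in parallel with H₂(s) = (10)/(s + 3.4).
Parallel: H = H₁ + H₂ = (n₁·d₂ + n₂·d₁)/(d₁·d₂).
n₁·d₂ = 3*s + 10.2. n₂·d₁ = 10*s + 23. Sum = 13*s + 33.2. d₁·d₂ = s^2 + 5.7*s + 7.82.
H(s) = (13*s + 33.2)/(s^2 + 5.7*s + 7.82)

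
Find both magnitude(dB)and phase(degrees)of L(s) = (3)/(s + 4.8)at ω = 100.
Substitute s = j*100: L(j100) = 0.00143669 - 0.029931j.
|L| = 20*log₁₀(sqrt(Re²+Im²)) = -30.47 dB.
∠L = atan2(Im, Re) = -87.25°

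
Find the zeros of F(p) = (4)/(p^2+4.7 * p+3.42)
Numerator is a nonzero constant (4) → Zeros: none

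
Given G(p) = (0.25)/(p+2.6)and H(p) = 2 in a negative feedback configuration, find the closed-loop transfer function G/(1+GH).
Closed-loop T = G/(1+GH).
Numerator: G_num * H_den = 0.25.
Denominator: G_den * H_den + G_num * H_num = (p + 2.6) + (0.5) = p + 3.1.
T(p) = (0.25)/(p + 3.1)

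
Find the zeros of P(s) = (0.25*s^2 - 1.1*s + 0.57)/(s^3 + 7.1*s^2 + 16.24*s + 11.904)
Set numerator = 0: 0.25*s^2 - 1.1*s + 0.57 = 0.25*(s - 3.8)(s - 0.6) = 0 → Zeros: 0.6, 3.8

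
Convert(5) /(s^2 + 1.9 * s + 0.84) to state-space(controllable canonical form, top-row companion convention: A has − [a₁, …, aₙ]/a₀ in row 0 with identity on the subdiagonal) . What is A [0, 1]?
Reachable canonical form for den = s^2 + 1.9*s + 0.84: top row of A = -[a₁,a₂,...,aₙ]/a₀, ones on the subdiagonal, zeros elsewhere.
A = [[-1.9, -0.84], [1, 0]].
A[0,1] = -0.84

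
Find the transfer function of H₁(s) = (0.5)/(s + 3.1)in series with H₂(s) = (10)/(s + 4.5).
Series: H = H₁ · H₂ = (n₁·n₂)/(d₁·d₂).
Num: n₁·n₂ = 5. Den: d₁·d₂ = s^2 + 7.6*s + 13.95.
H(s) = (5)/(s^2 + 7.6*s + 13.95)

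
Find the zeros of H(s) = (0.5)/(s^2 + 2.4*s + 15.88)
Numerator is a nonzero constant (0.5) → Zeros: none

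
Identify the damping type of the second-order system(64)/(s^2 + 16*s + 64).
Standard form: ωn²/(s²+2ζωn·s+ωn²) gives ωn=8, ζ=1.
Critically damped (ζ = 1)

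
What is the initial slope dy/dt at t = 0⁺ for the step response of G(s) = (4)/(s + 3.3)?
IVT: y'(0⁺) = lim_{s→∞} s²·Y(s) = lim_{s→∞} s·G(s).
deg(num) = 0, deg(den) = 1, relative degree = 1, so s·G(s) → (leading num)/(leading den) = 4/1 = 4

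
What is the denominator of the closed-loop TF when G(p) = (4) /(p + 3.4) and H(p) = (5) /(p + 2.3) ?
Characteristic poly = G_den * H_den + G_num * H_num = (p^2 + 5.7*p + 7.82) + (20) = p^2 + 5.7*p + 27.82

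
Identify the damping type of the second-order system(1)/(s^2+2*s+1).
Standard form: ωn²/(s²+2ζωn·s+ωn²) gives ωn=1, ζ=1.
Critically damped (ζ = 1)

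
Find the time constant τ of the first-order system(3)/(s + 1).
First-order system: τ = -1/pole. Pole = -1. τ = -1/(-1) = 1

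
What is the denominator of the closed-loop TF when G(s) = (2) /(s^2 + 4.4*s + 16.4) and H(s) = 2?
Characteristic poly = G_den * H_den + G_num * H_num = (s^2 + 4.4*s + 16.4) + (4) = s^2 + 4.4*s + 20.4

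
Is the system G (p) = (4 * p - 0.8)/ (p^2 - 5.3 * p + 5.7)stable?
Denominator: p^2 - 5.3*p + 5.7 = (p - 1.5)(p - 3.8). Poles: 1.5, 3.8. All Re(p)<0: No (unstable)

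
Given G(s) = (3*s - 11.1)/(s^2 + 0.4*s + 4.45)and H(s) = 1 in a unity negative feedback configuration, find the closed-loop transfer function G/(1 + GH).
Closed-loop T = G/(1+GH).
Numerator: G_num * H_den = 3*s - 11.1.
Denominator: G_den * H_den + G_num * H_num = (s^2 + 0.4*s + 4.45) + (3*s - 11.1) = s^2 + 3.4*s - 6.65.
T(s) = (3*s - 11.1)/(s^2 + 3.4*s - 6.65)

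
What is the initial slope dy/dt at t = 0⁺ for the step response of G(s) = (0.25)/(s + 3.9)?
IVT: y'(0⁺) = lim_{s→∞} s²·Y(s) = lim_{s→∞} s·G(s).
deg(num) = 0, deg(den) = 1, relative degree = 1, so s·G(s) → (leading num)/(leading den) = 0.25/1 = 0.25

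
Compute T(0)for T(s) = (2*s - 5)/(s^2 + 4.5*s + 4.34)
DC gain = T(0) = num(0)/den(0) = -5/4.34 = -1.152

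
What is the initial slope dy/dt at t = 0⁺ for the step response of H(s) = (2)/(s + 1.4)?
IVT: y'(0⁺) = lim_{s→∞} s²·Y(s) = lim_{s→∞} s·H(s).
deg(num) = 0, deg(den) = 1, relative degree = 1, so s·H(s) → (leading num)/(leading den) = 2/1 = 2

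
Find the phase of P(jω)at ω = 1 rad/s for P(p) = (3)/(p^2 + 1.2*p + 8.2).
Substitute p = j*1: P(j1) = 0.405405 - 0.0675676j.
∠P(j1) = atan2(Im, Re) = atan2(-0.0675676, 0.405405) = -9.46°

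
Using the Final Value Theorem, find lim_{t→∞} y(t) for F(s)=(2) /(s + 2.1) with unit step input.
FVT: lim_{t→∞} y(t) = lim_{s→0} s*Y(s) where Y(s) = F(s)/s.
= lim_{s→0} F(s) = F(0) = num(0)/den(0) = 2/2.1 = 0.9524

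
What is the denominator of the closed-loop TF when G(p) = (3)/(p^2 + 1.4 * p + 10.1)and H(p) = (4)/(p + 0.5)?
Characteristic poly = G_den * H_den + G_num * H_num = (p^3 + 1.9*p^2 + 10.8*p + 5.05) + (12) = p^3 + 1.9*p^2 + 10.8*p + 17.05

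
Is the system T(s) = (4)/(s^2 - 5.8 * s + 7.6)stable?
Denominator: s^2 - 5.8*s + 7.6 = (s - 2)(s - 3.8). Poles: 2, 3.8. All Re(p)<0: No (unstable)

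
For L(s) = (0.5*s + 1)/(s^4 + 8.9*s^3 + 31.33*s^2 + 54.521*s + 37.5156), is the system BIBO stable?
Denominator: s^4 + 8.9*s^3 + 31.33*s^2 + 54.521*s + 37.5156 = (s + 1.7)(s + 3.6)(s^2 + 3.6*s + 6.13). Poles: -1.7, -1.8 + 1.7j, -1.8 - 1.7j, -3.6. All Re(p)<0: Yes (stable)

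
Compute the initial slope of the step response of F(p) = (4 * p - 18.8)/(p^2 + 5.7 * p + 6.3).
IVT: y'(0⁺) = lim_{p→∞} p²·Y(p) = lim_{p→∞} p·F(p).
deg(num) = 1, deg(den) = 2, relative degree = 1, so p·F(p) → (leading num)/(leading den) = 4/1 = 4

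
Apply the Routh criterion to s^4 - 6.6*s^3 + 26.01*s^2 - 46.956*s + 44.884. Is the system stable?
Routh array:
s^4: [1, 26.01, 44.884]; s^3: [-6.6, -46.956]; s^2: [18.8955, 44.884]; s^1: [-31.2785]; s^0: [44.884]
First column: [1, -6.6, 18.8955, -31.2785, 44.884]. Sign changes = 4.
No, unstable (4 RHP root(s))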